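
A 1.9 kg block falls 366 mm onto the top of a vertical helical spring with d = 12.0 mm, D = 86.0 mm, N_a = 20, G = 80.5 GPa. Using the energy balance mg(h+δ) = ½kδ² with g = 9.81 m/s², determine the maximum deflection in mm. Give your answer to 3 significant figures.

k = Gd⁴/(8D³N_a) = (80.5×10³)(12.0⁴)/(8·86.0³·20) = 16.402 N/mm
W = mg = 1.9 × 9.81 = 18.639 N
½kδ² − Wδ − Wh = 0 → δ = (W + √(W² + 2kWh))/k
δ = (18.639 + √(347.41 + 223789))/16.402 = (18.639 + 473.43)/16.402 = 30 mm

30.0 mm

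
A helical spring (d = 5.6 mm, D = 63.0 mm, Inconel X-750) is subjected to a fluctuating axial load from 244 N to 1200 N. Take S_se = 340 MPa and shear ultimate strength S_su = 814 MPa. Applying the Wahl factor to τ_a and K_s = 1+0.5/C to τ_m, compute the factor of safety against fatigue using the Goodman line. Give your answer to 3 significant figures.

C = D/d = 63.0/5.6 = 11.2500; K_W = (4C−1)/(4C−4)+0.615/C = 1.1278; K_s = 1+0.5/C = 1.0444
F_a = (F_max−F_min)/2 = 478 N; F_m = (F_max+F_min)/2 = 722 N
τ_a = K_W·8F_aD/(πd³) = 1.1278 × 436.66 = 492.48 MPa
τ_m = K_s·8F_mD/(πd³) = 1.0444 × 659.56 = 688.87 MPa
Goodman: 1/n_f = τ_a/S_se + τ_m/S_su = 492.48/340 + 688.87/814 = 1.44848 + 0.84628 = 2.2948
n_f = 1/2.2948 = 0.4358

0.436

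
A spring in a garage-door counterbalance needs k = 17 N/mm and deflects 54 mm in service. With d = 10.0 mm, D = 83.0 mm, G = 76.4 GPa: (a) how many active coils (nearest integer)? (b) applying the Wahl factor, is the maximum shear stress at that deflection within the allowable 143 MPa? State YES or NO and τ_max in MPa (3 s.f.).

(a) 10 coils; (b) NO, τ_max = 224 MPa

N_a = Gd⁴/(8D³k) = (76.4×10³)(10.0⁴)/(8·83.0³·17) = 9.825 → N_a = 10
Actual rate k = Gd⁴/(8D³·10) = 16.702 N/mm
Working load F = kδ = 16.702·54 = 901.91 N
C = 83.0/10.0 = 8.3000; K_W = (4C−1)/(4C−4)+0.615/C = 1.1768
τ_max = K_W·8FD/(πd³) = 1.1768·190.63 = 224.34 MPa
τ_max > 143 MPa → exceeds allowable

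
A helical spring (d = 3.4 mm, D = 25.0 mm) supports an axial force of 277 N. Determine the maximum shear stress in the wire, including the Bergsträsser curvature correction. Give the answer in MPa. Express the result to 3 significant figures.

534 MPa

Spring index C = D/d = 25.0/3.4 = 7.3529
K_B = (4C+2)/(4C−3) = 31.412/26.412 = 1.1893
τ₀ = 8FD/(πd³) = 8·277·25.0/(π·3.4³) = 55400/123.48 = 448.67 MPa
τ_max = K·τ₀ = 1.1893 × 448.67 = 533.6 MPa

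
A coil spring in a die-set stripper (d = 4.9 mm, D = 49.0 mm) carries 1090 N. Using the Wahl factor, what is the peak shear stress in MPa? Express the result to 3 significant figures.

Spring index C = D/d = 49.0/4.9 = 10.0000
K_W = (4C−1)/(4C−4) + 0.615/C = 39.000/36.000 + 0.0615 = 1.1448
τ₀ = 8FD/(πd³) = 8·1090·49.0/(π·4.9³) = 427280/369.61 = 1156 MPa
τ_max = K·τ₀ = 1.1448 × 1156 = 1323.5 MPa

1320 MPa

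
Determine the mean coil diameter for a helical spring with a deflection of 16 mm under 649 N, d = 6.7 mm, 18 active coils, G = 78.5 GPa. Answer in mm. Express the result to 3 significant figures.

30.0 mm

Required rate k = F/δ = 649/16 = 40.562 N/mm
D = (Gd⁴/(8N_a·k))^(1/3) = (78.5×10³·6.7⁴/(8·18·40.562))^(1/3)
  = (27082.1)^(1/3) = 30.0304 mm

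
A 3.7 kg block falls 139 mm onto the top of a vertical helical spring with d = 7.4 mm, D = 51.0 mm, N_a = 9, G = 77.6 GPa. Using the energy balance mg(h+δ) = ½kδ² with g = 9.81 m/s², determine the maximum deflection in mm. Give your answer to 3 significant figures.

k = Gd⁴/(8D³N_a) = (77.6×10³)(7.4⁴)/(8·51.0³·9) = 24.364 N/mm
W = mg = 3.7 × 9.81 = 36.297 N
½kδ² − Wδ − Wh = 0 → δ = (W + √(W² + 2kWh))/k
δ = (36.297 + √(1317.5 + 245845))/24.364 = (36.297 + 497.15)/24.364 = 21.895 mm

21.9 mm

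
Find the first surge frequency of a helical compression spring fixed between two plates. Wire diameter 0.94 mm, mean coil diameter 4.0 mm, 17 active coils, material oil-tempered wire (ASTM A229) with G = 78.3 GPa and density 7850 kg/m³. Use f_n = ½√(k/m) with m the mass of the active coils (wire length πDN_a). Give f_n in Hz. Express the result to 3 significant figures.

1230 Hz

k = Gd⁴/(8D³N_a) = (78.3×10³)(0.94⁴)/(8·4.0³·17) = 7.0235 N/mm = 7023.5 N/m
Wire length L = πDN_a = π·4.0·17 = 213.63 mm
m = ρ·(πd²/4)·L = 7850 × 0.69398×10⁻⁶ m² × 0.21363 m = 0.0011638 kg
f_n = ½√(k/m) = 0.5·√(7023.5/0.0011638) = 0.5·√(6.035e+06) = 1228.3 Hz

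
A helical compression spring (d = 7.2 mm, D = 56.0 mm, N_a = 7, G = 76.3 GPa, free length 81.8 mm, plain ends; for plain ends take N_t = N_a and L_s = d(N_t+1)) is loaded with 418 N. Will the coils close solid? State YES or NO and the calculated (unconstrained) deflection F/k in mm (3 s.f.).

NO, δ = 20.0 mm

k = Gd⁴/(8D³N_a) = (76.3×10³)(7.2⁴)/(8·56.0³·7) = 20.85 N/mm
N_t = 7; L_s = 7.2·8 = 57.6 mm; δ_solid = L₀ − L_s = 81.8 − 57.6 = 24.2 mm
δ = F/k = 418/20.85 = 20.048 mm
δ < δ_solid → spring does not go solid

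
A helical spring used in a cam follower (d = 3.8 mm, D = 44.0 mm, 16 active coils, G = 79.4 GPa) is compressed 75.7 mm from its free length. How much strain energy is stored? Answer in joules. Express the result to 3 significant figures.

k = Gd⁴/(8D³N_a) = (79.4×10³)(3.8⁴)/(8·44.0³·16) = 1.5184 N/mm
U = ½kδ² = 0.5 × 1.5184 × 75.7² = 4350.6 N·mm = 4.3506 J

4.35 J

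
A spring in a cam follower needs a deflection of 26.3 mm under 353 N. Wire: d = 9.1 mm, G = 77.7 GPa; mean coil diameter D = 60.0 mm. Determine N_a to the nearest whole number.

Required rate k = F/δ = 353/26.3 = 13.422 N/mm
N_a = Gd⁴/(8D³k) = (77.7×10³ × 9.1⁴)/(8 × 60.0³ × 13.422)
    = 5.32827e+08 / 2.31933e+07 = 22.97 → 23 coils

23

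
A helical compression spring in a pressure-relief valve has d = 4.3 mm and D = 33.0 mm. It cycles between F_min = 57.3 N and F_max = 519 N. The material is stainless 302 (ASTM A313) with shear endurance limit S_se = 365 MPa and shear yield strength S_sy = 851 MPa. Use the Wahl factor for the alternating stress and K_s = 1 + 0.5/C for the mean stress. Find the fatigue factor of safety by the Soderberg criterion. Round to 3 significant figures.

0.849

C = D/d = 33.0/4.3 = 7.6744; K_W = (4C−1)/(4C−4)+0.615/C = 1.1925; K_s = 1+0.5/C = 1.0652
F_a = (F_max−F_min)/2 = 230.85 N; F_m = (F_max+F_min)/2 = 288.15 N
τ_a = K_W·8F_aD/(πd³) = 1.1925 × 243.99 = 290.96 MPa
τ_m = K_s·8F_mD/(πd³) = 1.0652 × 304.56 = 324.4 MPa
Soderberg: 1/n_f = τ_a/S_se + τ_m/S_sy = 290.96/365 + 324.4/851 = 0.79716 + 0.38120 = 1.1784
n_f = 1/1.1784 = 0.8486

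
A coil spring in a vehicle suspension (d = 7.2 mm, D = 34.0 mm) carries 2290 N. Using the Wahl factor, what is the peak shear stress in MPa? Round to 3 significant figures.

707 MPa

Spring index C = D/d = 34.0/7.2 = 4.7222
K_W = (4C−1)/(4C−4) + 0.615/C = 17.889/14.889 + 0.1302 = 1.3317
τ₀ = 8FD/(πd³) = 8·2290·34.0/(π·7.2³) = 622880/1172.6 = 531.2 MPa
τ_max = K·τ₀ = 1.3317 × 531.2 = 707.41 MPa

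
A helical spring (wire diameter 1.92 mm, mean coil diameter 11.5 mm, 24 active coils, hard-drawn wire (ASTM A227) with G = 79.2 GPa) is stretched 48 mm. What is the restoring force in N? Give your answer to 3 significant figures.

k = Gd⁴/(8D³N_a) = (79.2×10³)(1.92⁴)/(8·11.5³·24) = 3.6858 N/mm
F = k·δ = 3.6858 × 48 = 176.92 N

177 N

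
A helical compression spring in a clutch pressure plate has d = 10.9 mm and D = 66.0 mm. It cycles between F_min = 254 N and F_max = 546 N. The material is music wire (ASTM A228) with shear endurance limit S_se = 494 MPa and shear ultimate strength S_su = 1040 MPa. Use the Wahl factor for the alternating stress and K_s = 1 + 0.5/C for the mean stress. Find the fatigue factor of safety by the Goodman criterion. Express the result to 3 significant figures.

C = D/d = 66.0/10.9 = 6.0550; K_W = (4C−1)/(4C−4)+0.615/C = 1.2499; K_s = 1+0.5/C = 1.0826
F_a = (F_max−F_min)/2 = 146 N; F_m = (F_max+F_min)/2 = 400 N
τ_a = K_W·8F_aD/(πd³) = 1.2499 × 18.948 = 23.683 MPa
τ_m = K_s·8F_mD/(πd³) = 1.0826 × 51.912 = 56.198 MPa
Goodman: 1/n_f = τ_a/S_se + τ_m/S_su = 23.683/494 + 56.198/1040 = 0.04794 + 0.05404 = 0.10198
n_f = 1/0.10198 = 9.806

9.81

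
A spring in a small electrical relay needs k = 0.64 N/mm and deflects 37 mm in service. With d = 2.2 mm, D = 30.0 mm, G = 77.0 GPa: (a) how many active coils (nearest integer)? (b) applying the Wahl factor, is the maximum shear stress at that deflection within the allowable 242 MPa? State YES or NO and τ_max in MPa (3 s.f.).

(a) 13 coils; (b) YES, τ_max = 188 MPa

N_a = Gd⁴/(8D³k) = (77.0×10³)(2.2⁴)/(8·30.0³·0.64) = 13.05 → N_a = 13
Actual rate k = Gd⁴/(8D³·13) = 0.64237 N/mm
Working load F = kδ = 0.64237·37 = 23.768 N
C = 30.0/2.2 = 13.6364; K_W = (4C−1)/(4C−4)+0.615/C = 1.1045
τ_max = K_W·8FD/(πd³) = 1.1045·170.52 = 188.33 MPa
τ_max ≤ 242 MPa → acceptable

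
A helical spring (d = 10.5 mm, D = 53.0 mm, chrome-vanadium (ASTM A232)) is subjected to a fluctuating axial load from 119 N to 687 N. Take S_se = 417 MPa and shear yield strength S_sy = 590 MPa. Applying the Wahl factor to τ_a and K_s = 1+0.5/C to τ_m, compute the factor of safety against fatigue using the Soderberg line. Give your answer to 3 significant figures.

5.23

C = D/d = 53.0/10.5 = 5.0476; K_W = (4C−1)/(4C−4)+0.615/C = 1.3071; K_s = 1+0.5/C = 1.0991
F_a = (F_max−F_min)/2 = 284 N; F_m = (F_max+F_min)/2 = 403 N
τ_a = K_W·8F_aD/(πd³) = 1.3071 × 33.111 = 43.28 MPa
τ_m = K_s·8F_mD/(πd³) = 1.0991 × 46.984 = 51.638 MPa
Soderberg: 1/n_f = τ_a/S_se + τ_m/S_sy = 43.28/417 + 51.638/590 = 0.10379 + 0.08752 = 0.19131
n_f = 1/0.19131 = 5.227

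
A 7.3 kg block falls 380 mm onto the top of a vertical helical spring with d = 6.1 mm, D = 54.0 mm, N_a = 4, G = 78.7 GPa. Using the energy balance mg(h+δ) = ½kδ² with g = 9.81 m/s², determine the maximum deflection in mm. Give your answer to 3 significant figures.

k = Gd⁴/(8D³N_a) = (78.7×10³)(6.1⁴)/(8·54.0³·4) = 21.625 N/mm
W = mg = 7.3 × 9.81 = 71.613 N
½kδ² − Wδ − Wh = 0 → δ = (W + √(W² + 2kWh))/k
δ = (71.613 + √(5128.4 + 1.17698e+06))/21.625 = (71.613 + 1087.2)/21.625 = 53.588 mm

53.6 mm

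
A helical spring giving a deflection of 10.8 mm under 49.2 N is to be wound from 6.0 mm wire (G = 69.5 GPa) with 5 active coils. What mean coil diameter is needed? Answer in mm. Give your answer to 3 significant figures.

Required rate k = F/δ = 49.2/10.8 = 4.5556 N/mm
D = (Gd⁴/(8N_a·k))^(1/3) = (69.5×10³·6.0⁴/(8·5·4.5556))^(1/3)
  = (494298)^(1/3) = 79.0672 mm

79.1 mm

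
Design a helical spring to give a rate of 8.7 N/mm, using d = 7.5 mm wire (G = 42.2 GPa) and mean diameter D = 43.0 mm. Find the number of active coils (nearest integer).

24

N_a = Gd⁴/(8D³k) = (42.2×10³ × 7.5⁴)/(8 × 43.0³ × 8.7)
    = 1.33523e+08 / 5.53369e+06 = 24.13 → 24 coils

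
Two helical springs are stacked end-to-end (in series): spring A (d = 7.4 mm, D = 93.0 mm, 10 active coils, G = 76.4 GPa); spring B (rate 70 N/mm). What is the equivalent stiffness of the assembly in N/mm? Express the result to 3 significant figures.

k_A = Gd⁴/(8D³N_a) = (76.4×10³)(7.4⁴)/(8·93.0³·10) = 3.5603 N/mm
Series: 1/k_eq = 1/3.5603 + 1/70 = 0.29516; k_eq = 3.3879 N/mm

3.39 N/mm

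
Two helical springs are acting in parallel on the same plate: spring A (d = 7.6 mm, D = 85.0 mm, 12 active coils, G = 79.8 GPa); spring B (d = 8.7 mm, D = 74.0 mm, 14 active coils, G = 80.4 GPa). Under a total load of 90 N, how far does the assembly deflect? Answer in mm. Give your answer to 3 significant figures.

k_A = Gd⁴/(8D³N_a) = (79.8×10³)(7.6⁴)/(8·85.0³·12) = 4.5157 N/mm
k_B = Gd⁴/(8D³N_a) = (80.4×10³)(8.7⁴)/(8·74.0³·14) = 10.149 N/mm
Parallel: k_eq = 4.5157 + 10.149 = 14.665 N/mm
δ = F/k_eq = 90/14.665 = 6.1372 mm

6.14 mm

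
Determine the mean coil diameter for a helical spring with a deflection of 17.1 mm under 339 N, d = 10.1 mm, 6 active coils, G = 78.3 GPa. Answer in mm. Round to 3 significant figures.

95.0 mm

Required rate k = F/δ = 339/17.1 = 19.825 N/mm
D = (Gd⁴/(8N_a·k))^(1/3) = (78.3×10³·10.1⁴/(8·6·19.825))^(1/3)
  = (856254)^(1/3) = 94.9586 mm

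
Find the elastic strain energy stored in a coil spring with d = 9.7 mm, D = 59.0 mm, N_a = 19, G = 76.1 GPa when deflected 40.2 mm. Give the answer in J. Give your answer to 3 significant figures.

17.4 J

k = Gd⁴/(8D³N_a) = (76.1×10³)(9.7⁴)/(8·59.0³·19) = 21.581 N/mm
U = ½kδ² = 0.5 × 21.581 × 40.2² = 17438 N·mm = 17.438 J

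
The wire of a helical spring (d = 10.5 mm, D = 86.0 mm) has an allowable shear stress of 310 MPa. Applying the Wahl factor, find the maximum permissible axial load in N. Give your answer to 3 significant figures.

1390 N

C = D/d = 86.0/10.5 = 8.1905
K_W = (4C−1)/(4C−4) + 0.615/C = 31.762/28.762 + 0.0751 = 1.1794
τ_max = K·8FD/(πd³) → F_max = τ_allow·πd³/(8DK)
F_max = 310·π·10.5³/(8·86.0·1.1794) = 1.1274e+06/811.42 = 1389.4 N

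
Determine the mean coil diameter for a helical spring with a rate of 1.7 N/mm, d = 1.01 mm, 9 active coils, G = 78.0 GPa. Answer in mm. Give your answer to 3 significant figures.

8.72 mm

D = (Gd⁴/(8N_a·k))^(1/3) = (78.0×10³·1.01⁴/(8·9·1.7))^(1/3)
  = (663.13)^(1/3) = 8.7203 mm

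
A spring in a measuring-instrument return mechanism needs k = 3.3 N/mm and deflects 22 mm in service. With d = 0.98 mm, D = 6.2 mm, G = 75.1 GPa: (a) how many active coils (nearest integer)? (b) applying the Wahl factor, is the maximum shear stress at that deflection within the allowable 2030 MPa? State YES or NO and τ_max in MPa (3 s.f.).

N_a = Gd⁴/(8D³k) = (75.1×10³)(0.98⁴)/(8·6.2³·3.3) = 11.01 → N_a = 11
Actual rate k = Gd⁴/(8D³·11) = 3.3028 N/mm
Working load F = kδ = 3.3028·22 = 72.662 N
C = 6.2/0.98 = 6.3265; K_W = (4C−1)/(4C−4)+0.615/C = 1.2380
τ_max = K_W·8FD/(πd³) = 1.2380·1218.9 = 1509 MPa
τ_max ≤ 2030 MPa → acceptable

(a) 11 coils; (b) YES, τ_max = 1510 MPa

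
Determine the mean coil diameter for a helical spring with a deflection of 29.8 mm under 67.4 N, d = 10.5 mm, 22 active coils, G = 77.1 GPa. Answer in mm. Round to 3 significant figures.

Required rate k = F/δ = 67.4/29.8 = 2.2617 N/mm
D = (Gd⁴/(8N_a·k))^(1/3) = (77.1×10³·10.5⁴/(8·22·2.2617))^(1/3)
  = (2.35426e+06)^(1/3) = 133.0307 mm

133 mm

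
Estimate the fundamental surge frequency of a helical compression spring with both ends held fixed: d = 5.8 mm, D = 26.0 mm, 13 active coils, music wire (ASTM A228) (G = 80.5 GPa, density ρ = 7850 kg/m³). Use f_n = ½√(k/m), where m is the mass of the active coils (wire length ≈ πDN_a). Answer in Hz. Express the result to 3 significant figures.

238 Hz

k = Gd⁴/(8D³N_a) = (80.5×10³)(5.8⁴)/(8·26.0³·13) = 49.837 N/mm = 49837 N/m
Wire length L = πDN_a = π·26.0·13 = 1061.9 mm
m = ρ·(πd²/4)·L = 7850 × 26.421×10⁻⁶ m² × 1.0619 m = 0.22023 kg
f_n = ½√(k/m) = 0.5·√(49837/0.22023) = 0.5·√(2.2629e+05) = 237.85 Hz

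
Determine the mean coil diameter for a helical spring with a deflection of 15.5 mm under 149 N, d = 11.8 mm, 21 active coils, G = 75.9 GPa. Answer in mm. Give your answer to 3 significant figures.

96.9 mm

Required rate k = F/δ = 149/15.5 = 9.6129 N/mm
D = (Gd⁴/(8N_a·k))^(1/3) = (75.9×10³·11.8⁴/(8·21·9.6129))^(1/3)
  = (911184)^(1/3) = 96.9472 mm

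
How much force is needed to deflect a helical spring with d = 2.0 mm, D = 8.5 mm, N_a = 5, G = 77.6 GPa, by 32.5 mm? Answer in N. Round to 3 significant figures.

k = Gd⁴/(8D³N_a) = (77.6×10³)(2.0⁴)/(8·8.5³·5) = 50.543 N/mm
F = k·δ = 50.543 × 32.5 = 1642.7 N

1640 N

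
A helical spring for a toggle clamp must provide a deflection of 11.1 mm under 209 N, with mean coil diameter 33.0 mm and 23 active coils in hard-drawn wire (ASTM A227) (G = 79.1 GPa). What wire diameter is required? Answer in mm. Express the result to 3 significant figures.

6.30 mm

Required rate k = F/δ = 209/11.1 = 18.829 N/mm
d = (8D³N_a·k / G)^(1/4) = (8·33.0³·23·18.829 / (79.1×10³))^0.25
  = (1574)^0.25 = 6.2987 mm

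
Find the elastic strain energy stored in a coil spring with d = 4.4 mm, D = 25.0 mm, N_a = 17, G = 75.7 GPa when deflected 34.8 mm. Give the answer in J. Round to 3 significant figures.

k = Gd⁴/(8D³N_a) = (75.7×10³)(4.4⁴)/(8·25.0³·17) = 13.352 N/mm
U = ½kδ² = 0.5 × 13.352 × 34.8² = 8084.9 N·mm = 8.0849 J

8.08 J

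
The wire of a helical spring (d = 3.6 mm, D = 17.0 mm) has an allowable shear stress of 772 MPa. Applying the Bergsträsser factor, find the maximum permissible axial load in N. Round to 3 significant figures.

633 N

C = D/d = 17.0/3.6 = 4.7222
K_B = (4C+2)/(4C−3) = 20.889/15.889 = 1.3147
τ_max = K·8FD/(πd³) → F_max = τ_allow·πd³/(8DK)
F_max = 772·π·3.6³/(8·17.0·1.3147) = 1.1316e+05/178.8 = 632.87 N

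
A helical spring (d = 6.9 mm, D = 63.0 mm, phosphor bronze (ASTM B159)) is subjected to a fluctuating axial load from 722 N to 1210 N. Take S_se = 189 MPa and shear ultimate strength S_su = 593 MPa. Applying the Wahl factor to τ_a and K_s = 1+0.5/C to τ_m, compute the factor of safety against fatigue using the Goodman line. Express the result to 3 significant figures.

C = D/d = 63.0/6.9 = 9.1304; K_W = (4C−1)/(4C−4)+0.615/C = 1.1596; K_s = 1+0.5/C = 1.0548
F_a = (F_max−F_min)/2 = 244 N; F_m = (F_max+F_min)/2 = 966 N
τ_a = K_W·8F_aD/(πd³) = 1.1596 × 119.16 = 138.18 MPa
τ_m = K_s·8F_mD/(πd³) = 1.0548 × 471.75 = 497.58 MPa
Goodman: 1/n_f = τ_a/S_se + τ_m/S_su = 138.18/189 + 497.58/593 = 0.73109 + 0.83909 = 1.5702
n_f = 1/1.5702 = 0.6369

0.637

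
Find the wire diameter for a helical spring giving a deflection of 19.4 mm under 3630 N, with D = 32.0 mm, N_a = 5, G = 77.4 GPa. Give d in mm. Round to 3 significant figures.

7.50 mm

Required rate k = F/δ = 3630/19.4 = 187.11 N/mm
d = (8D³N_a·k / G)^(1/4) = (8·32.0³·5·187.11 / (77.4×10³))^0.25
  = (3168.6)^0.25 = 7.5027 mm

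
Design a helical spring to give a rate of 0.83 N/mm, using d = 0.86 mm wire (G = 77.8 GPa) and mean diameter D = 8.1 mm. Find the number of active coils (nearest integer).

N_a = Gd⁴/(8D³k) = (77.8×10³ × 0.86⁴)/(8 × 8.1³ × 0.83)
    = 42557.2 / 3528.77 = 12.06 → 12 coils

12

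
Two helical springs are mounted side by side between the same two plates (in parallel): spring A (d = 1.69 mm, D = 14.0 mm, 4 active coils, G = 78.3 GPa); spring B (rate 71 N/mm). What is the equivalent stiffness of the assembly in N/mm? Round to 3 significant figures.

k_A = Gd⁴/(8D³N_a) = (78.3×10³)(1.69⁴)/(8·14.0³·4) = 7.274 N/mm
Parallel: k_eq = 7.274 + 71 = 78.274 N/mm

78.3 N/mm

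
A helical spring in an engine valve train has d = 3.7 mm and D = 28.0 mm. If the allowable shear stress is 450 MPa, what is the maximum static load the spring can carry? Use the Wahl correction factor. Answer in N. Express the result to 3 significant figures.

267 N

C = D/d = 28.0/3.7 = 7.5676
K_W = (4C−1)/(4C−4) + 0.615/C = 29.270/26.270 + 0.0813 = 1.1955
τ_max = K·8FD/(πd³) → F_max = τ_allow·πd³/(8DK)
F_max = 450·π·3.7³/(8·28.0·1.1955) = 71609/267.78 = 267.41 N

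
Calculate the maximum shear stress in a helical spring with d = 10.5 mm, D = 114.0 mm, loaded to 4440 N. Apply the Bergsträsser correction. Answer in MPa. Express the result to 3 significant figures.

Spring index C = D/d = 114.0/10.5 = 10.8571
K_B = (4C+2)/(4C−3) = 45.429/40.429 = 1.1237
τ₀ = 8FD/(πd³) = 8·4440·114.0/(π·10.5³) = 4.04928e+06/3636.8 = 1113.4 MPa
τ_max = K·τ₀ = 1.1237 × 1113.4 = 1251.1 MPa

1250 MPa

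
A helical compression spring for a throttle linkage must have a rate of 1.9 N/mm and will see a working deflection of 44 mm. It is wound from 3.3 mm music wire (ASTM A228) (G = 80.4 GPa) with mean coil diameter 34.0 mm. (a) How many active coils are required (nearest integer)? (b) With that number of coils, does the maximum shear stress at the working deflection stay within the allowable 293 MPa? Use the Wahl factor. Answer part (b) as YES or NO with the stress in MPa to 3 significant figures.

N_a = Gd⁴/(8D³k) = (80.4×10³)(3.3⁴)/(8·34.0³·1.9) = 15.96 → N_a = 16
Actual rate k = Gd⁴/(8D³·16) = 1.8952 N/mm
Working load F = kδ = 1.8952·44 = 83.391 N
C = 34.0/3.3 = 10.3030; K_W = (4C−1)/(4C−4)+0.615/C = 1.1403
τ_max = K_W·8FD/(πd³) = 1.1403·200.91 = 229.1 MPa
τ_max ≤ 293 MPa → acceptable

(a) 16 coils; (b) YES, τ_max = 229 MPa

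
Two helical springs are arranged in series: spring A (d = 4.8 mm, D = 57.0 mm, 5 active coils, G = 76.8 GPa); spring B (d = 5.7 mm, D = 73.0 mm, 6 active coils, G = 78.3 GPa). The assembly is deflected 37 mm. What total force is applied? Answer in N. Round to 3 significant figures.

k_A = Gd⁴/(8D³N_a) = (76.8×10³)(4.8⁴)/(8·57.0³·5) = 5.5035 N/mm
k_B = Gd⁴/(8D³N_a) = (78.3×10³)(5.7⁴)/(8·73.0³·6) = 4.4264 N/mm
Series: 1/k_eq = 1/5.5035 + 1/4.4264 = 0.40762; k_eq = 2.4533 N/mm
F = k_eq·δ = 2.4533·37 = 90.771 N

90.8 N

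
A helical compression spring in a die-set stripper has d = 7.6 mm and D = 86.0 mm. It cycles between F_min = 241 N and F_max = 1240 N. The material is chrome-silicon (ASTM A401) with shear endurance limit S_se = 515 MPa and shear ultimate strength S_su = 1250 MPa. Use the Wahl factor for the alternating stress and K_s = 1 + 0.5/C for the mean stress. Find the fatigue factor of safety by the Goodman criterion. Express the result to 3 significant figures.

C = D/d = 86.0/7.6 = 11.3158; K_W = (4C−1)/(4C−4)+0.615/C = 1.1271; K_s = 1+0.5/C = 1.0442
F_a = (F_max−F_min)/2 = 499.5 N; F_m = (F_max+F_min)/2 = 740.5 N
τ_a = K_W·8F_aD/(πd³) = 1.1271 × 249.19 = 280.85 MPa
τ_m = K_s·8F_mD/(πd³) = 1.0442 × 369.42 = 385.75 MPa
Goodman: 1/n_f = τ_a/S_se + τ_m/S_su = 280.85/515 + 385.75/1250 = 0.54534 + 0.30860 = 0.85394
n_f = 1/0.85394 = 1.171

1.17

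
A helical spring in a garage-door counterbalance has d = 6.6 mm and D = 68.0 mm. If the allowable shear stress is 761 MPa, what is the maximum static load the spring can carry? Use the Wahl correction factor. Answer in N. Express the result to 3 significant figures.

C = D/d = 68.0/6.6 = 10.3030
K_W = (4C−1)/(4C−4) + 0.615/C = 40.212/37.212 + 0.0597 = 1.1403
τ_max = K·8FD/(πd³) → F_max = τ_allow·πd³/(8DK)
F_max = 761·π·6.6³/(8·68.0·1.1403) = 6.8733e+05/620.33 = 1108 N

1110 N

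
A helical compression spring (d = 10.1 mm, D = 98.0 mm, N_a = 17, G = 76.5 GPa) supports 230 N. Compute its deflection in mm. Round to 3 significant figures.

37.0 mm

k = Gd⁴/(8D³N_a) = (76.5×10³)(10.1⁴)/(8·98.0³·17) = 6.2191 N/mm
δ = F/k = 230 / 6.2191 = 36.983 mm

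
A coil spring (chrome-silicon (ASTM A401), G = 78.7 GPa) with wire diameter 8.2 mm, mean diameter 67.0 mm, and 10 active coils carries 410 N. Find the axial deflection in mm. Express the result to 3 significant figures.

27.7 mm

k = Gd⁴/(8D³N_a) = (78.7×10³)(8.2⁴)/(8·67.0³·10) = 14.788 N/mm
δ = F/k = 410 / 14.788 = 27.725 mm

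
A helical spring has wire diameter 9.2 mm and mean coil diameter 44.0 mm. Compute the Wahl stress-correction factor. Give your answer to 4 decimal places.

C = D/d = 44.0/9.2 = 4.7826
K_W = (4C−1)/(4C−4) + 0.615/C = 18.130/15.130 + 0.1286 = 1.3269

1.3269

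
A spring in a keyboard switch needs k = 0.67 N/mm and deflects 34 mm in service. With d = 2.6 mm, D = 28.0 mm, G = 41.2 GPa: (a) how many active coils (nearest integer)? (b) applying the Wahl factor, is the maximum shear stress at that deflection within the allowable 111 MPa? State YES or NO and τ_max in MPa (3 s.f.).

(a) 16 coils; (b) YES, τ_max = 105 MPa

N_a = Gd⁴/(8D³k) = (41.2×10³)(2.6⁴)/(8·28.0³·0.67) = 16 → N_a = 16
Actual rate k = Gd⁴/(8D³·16) = 0.67005 N/mm
Working load F = kδ = 0.67005·34 = 22.782 N
C = 28.0/2.6 = 10.7692; K_W = (4C−1)/(4C−4)+0.615/C = 1.1339
τ_max = K_W·8FD/(πd³) = 1.1339·92.419 = 104.79 MPa
τ_max ≤ 111 MPa → acceptable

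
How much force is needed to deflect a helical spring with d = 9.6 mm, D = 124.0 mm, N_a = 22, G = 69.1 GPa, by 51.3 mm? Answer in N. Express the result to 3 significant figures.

k = Gd⁴/(8D³N_a) = (69.1×10³)(9.6⁴)/(8·124.0³·22) = 1.749 N/mm
F = k·δ = 1.749 × 51.3 = 89.723 N

89.7 N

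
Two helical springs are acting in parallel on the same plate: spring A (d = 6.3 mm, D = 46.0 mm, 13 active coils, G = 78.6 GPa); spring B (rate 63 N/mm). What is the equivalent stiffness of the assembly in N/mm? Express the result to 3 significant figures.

k_A = Gd⁴/(8D³N_a) = (78.6×10³)(6.3⁴)/(8·46.0³·13) = 12.231 N/mm
Parallel: k_eq = 12.231 + 63 = 75.231 N/mm

75.2 N/mm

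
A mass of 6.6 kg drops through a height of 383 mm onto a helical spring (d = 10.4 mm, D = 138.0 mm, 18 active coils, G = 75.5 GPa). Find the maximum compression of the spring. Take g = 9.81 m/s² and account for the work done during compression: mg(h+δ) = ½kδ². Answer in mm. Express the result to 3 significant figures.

176 mm

k = Gd⁴/(8D³N_a) = (75.5×10³)(10.4⁴)/(8·138.0³·18) = 2.3339 N/mm
W = mg = 6.6 × 9.81 = 64.746 N
½kδ² − Wδ − Wh = 0 → δ = (W + √(W² + 2kWh))/k
δ = (64.746 + √(4192 + 115750))/2.3339 = (64.746 + 346.33)/2.3339 = 176.13 mm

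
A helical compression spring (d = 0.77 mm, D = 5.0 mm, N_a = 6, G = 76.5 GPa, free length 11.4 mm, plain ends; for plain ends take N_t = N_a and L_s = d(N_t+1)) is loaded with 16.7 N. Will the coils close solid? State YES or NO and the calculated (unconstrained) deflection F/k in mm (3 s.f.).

NO, δ = 3.73 mm

k = Gd⁴/(8D³N_a) = (76.5×10³)(0.77⁴)/(8·5.0³·6) = 4.482 N/mm
N_t = 6; L_s = 0.77·7 = 5.39 mm; δ_solid = L₀ − L_s = 11.4 − 5.39 = 6.01 mm
δ = F/k = 16.7/4.482 = 3.726 mm
δ < δ_solid → spring does not go solid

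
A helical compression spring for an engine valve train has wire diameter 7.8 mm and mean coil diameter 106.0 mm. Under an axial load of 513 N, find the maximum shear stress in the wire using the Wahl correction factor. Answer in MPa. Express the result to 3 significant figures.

Spring index C = D/d = 106.0/7.8 = 13.5897
K_W = (4C−1)/(4C−4) + 0.615/C = 53.359/50.359 + 0.0453 = 1.1048
τ₀ = 8FD/(πd³) = 8·513·106.0/(π·7.8³) = 435024/1490.8 = 291.8 MPa
τ_max = K·τ₀ = 1.1048 × 291.8 = 322.38 MPa

322 MPa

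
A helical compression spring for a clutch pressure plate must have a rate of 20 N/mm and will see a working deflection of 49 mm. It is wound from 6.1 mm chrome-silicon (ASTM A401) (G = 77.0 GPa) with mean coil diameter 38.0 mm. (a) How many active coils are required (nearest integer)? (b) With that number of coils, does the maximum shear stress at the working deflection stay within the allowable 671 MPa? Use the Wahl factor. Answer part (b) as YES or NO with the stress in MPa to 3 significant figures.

(a) 12 coils; (b) YES, τ_max = 525 MPa

N_a = Gd⁴/(8D³k) = (77.0×10³)(6.1⁴)/(8·38.0³·20) = 12.14 → N_a = 12
Actual rate k = Gd⁴/(8D³·12) = 20.239 N/mm
Working load F = kδ = 20.239·49 = 991.71 N
C = 38.0/6.1 = 6.2295; K_W = (4C−1)/(4C−4)+0.615/C = 1.2421
τ_max = K_W·8FD/(πd³) = 1.2421·422.78 = 525.16 MPa
τ_max ≤ 671 MPa → acceptable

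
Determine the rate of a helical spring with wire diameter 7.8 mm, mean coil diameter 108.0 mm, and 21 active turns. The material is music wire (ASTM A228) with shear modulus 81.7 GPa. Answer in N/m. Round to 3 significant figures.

1430 N/m

k = Gd⁴/(8D³N_a) = (81.7×10³ × 7.8⁴) / (8 × 108.0³ × 21)
  = 3.02413e+08 / 2.11632e+08 = 1.429 N/mm = 1429 N/m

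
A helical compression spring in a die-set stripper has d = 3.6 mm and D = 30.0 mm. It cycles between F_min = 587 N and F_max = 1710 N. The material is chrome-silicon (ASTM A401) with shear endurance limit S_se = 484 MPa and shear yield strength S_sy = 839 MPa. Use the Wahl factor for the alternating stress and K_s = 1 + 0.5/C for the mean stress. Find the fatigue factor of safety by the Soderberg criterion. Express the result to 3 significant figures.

C = D/d = 30.0/3.6 = 8.3333; K_W = (4C−1)/(4C−4)+0.615/C = 1.1761; K_s = 1+0.5/C = 1.0600
F_a = (F_max−F_min)/2 = 561.5 N; F_m = (F_max+F_min)/2 = 1148.5 N
τ_a = K_W·8F_aD/(πd³) = 1.1761 × 919.4 = 1081.3 MPa
τ_m = K_s·8F_mD/(πd³) = 1.0600 × 1880.5 = 1993.4 MPa
Soderberg: 1/n_f = τ_a/S_se + τ_m/S_sy = 1081.3/484 + 1993.4/839 = 2.23405 + 2.37590 = 4.61
n_f = 1/4.61 = 0.2169

0.217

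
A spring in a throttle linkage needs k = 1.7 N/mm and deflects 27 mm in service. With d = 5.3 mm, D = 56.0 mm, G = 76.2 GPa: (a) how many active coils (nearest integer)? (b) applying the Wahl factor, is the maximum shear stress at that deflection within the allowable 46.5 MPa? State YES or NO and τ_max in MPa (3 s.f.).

N_a = Gd⁴/(8D³k) = (76.2×10³)(5.3⁴)/(8·56.0³·1.7) = 25.17 → N_a = 25
Actual rate k = Gd⁴/(8D³·25) = 1.7118 N/mm
Working load F = kδ = 1.7118·27 = 46.22 N
C = 56.0/5.3 = 10.5660; K_W = (4C−1)/(4C−4)+0.615/C = 1.1366
τ_max = K_W·8FD/(πd³) = 1.1366·44.272 = 50.32 MPa
τ_max > 46.5 MPa → exceeds allowable

(a) 25 coils; (b) NO, τ_max = 50.3 MPa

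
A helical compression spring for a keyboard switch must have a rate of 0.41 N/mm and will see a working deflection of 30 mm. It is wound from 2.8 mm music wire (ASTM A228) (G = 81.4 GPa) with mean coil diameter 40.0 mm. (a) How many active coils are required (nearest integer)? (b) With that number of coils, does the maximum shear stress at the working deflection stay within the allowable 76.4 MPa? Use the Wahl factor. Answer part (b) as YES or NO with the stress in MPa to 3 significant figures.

N_a = Gd⁴/(8D³k) = (81.4×10³)(2.8⁴)/(8·40.0³·0.41) = 23.83 → N_a = 24
Actual rate k = Gd⁴/(8D³·24) = 0.40717 N/mm
Working load F = kδ = 0.40717·30 = 12.215 N
C = 40.0/2.8 = 14.2857; K_W = (4C−1)/(4C−4)+0.615/C = 1.0995
τ_max = K_W·8FD/(πd³) = 1.0995·56.679 = 62.319 MPa
τ_max ≤ 76.4 MPa → acceptable

(a) 24 coils; (b) YES, τ_max = 62.3 MPa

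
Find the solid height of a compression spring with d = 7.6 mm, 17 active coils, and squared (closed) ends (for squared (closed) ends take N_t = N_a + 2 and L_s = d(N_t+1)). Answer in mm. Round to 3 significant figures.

152 mm

squared (closed) ends: N_t = N_a + 2 = 17 + 2 = 19
L_s = d·(N_t+1) = 7.6 × 20 = 152 mm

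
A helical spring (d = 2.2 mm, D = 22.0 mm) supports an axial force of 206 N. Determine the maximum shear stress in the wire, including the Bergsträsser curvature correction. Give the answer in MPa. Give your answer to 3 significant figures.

1230 MPa

Spring index C = D/d = 22.0/2.2 = 10.0000
K_B = (4C+2)/(4C−3) = 42.000/37.000 = 1.1351
τ₀ = 8FD/(πd³) = 8·206·22.0/(π·2.2³) = 36256/33.452 = 1083.8 MPa
τ_max = K·τ₀ = 1.1351 × 1083.8 = 1230.3 MPa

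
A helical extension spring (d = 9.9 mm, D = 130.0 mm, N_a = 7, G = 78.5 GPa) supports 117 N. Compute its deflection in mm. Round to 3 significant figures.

k = Gd⁴/(8D³N_a) = (78.5×10³)(9.9⁴)/(8·130.0³·7) = 6.129 N/mm
δ = F/k = 117 / 6.129 = 19.089 mm

19.1 mm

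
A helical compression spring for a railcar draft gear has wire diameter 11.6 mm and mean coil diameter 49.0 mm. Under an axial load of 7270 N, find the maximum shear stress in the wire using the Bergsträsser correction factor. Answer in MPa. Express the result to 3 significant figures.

790 MPa

Spring index C = D/d = 49.0/11.6 = 4.2241
K_B = (4C+2)/(4C−3) = 18.897/13.897 = 1.3598
τ₀ = 8FD/(πd³) = 8·7270·49.0/(π·11.6³) = 2.84984e+06/4903.7 = 581.16 MPa
τ_max = K·τ₀ = 1.3598 × 581.16 = 790.26 MPa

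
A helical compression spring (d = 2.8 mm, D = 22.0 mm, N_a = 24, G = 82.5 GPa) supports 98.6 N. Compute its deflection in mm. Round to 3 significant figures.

k = Gd⁴/(8D³N_a) = (82.5×10³)(2.8⁴)/(8·22.0³·24) = 2.4804 N/mm
δ = F/k = 98.6 / 2.4804 = 39.752 mm

39.8 mm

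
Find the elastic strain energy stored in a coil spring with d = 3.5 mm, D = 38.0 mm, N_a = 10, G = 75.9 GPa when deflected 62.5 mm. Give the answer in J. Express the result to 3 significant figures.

5.07 J

k = Gd⁴/(8D³N_a) = (75.9×10³)(3.5⁴)/(8·38.0³·10) = 2.5946 N/mm
U = ½kδ² = 0.5 × 2.5946 × 62.5² = 5067.6 N·mm = 5.0676 J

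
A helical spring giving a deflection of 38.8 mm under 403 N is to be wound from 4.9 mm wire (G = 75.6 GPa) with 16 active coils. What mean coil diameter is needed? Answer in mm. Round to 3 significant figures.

Required rate k = F/δ = 403/38.8 = 10.387 N/mm
D = (Gd⁴/(8N_a·k))^(1/3) = (75.6×10³·4.9⁴/(8·16·10.387))^(1/3)
  = (32781)^(1/3) = 32.0042 mm

32.0 mm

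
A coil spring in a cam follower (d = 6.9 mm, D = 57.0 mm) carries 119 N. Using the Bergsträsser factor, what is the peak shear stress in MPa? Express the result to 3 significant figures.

Spring index C = D/d = 57.0/6.9 = 8.2609
K_B = (4C+2)/(4C−3) = 35.043/30.043 = 1.1664
τ₀ = 8FD/(πd³) = 8·119·57.0/(π·6.9³) = 54264/1032 = 52.579 MPa
τ_max = K·τ₀ = 1.1664 × 52.579 = 61.33 MPa

61.3 MPa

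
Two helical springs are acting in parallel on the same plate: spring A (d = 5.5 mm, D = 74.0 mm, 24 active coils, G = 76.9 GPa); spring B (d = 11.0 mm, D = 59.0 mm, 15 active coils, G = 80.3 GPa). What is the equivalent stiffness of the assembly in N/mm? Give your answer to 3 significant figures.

k_A = Gd⁴/(8D³N_a) = (76.9×10³)(5.5⁴)/(8·74.0³·24) = 0.90444 N/mm
k_B = Gd⁴/(8D³N_a) = (80.3×10³)(11.0⁴)/(8·59.0³·15) = 47.703 N/mm
Parallel: k_eq = 0.90444 + 47.703 = 48.608 N/mm

48.6 N/mm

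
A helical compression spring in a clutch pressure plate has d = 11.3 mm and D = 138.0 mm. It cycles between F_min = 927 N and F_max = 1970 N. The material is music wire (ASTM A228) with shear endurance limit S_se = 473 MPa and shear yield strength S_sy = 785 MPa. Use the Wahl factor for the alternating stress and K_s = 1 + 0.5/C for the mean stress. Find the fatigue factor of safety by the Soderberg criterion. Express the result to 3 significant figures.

1.30

C = D/d = 138.0/11.3 = 12.2124; K_W = (4C−1)/(4C−4)+0.615/C = 1.1172; K_s = 1+0.5/C = 1.0409
F_a = (F_max−F_min)/2 = 521.5 N; F_m = (F_max+F_min)/2 = 1448.5 N
τ_a = K_W·8F_aD/(πd³) = 1.1172 × 127.01 = 141.9 MPa
τ_m = K_s·8F_mD/(πd³) = 1.0409 × 352.78 = 367.22 MPa
Soderberg: 1/n_f = τ_a/S_se + τ_m/S_sy = 141.9/473 + 367.22/785 = 0.30000 + 0.46780 = 0.7678
n_f = 1/0.7678 = 1.302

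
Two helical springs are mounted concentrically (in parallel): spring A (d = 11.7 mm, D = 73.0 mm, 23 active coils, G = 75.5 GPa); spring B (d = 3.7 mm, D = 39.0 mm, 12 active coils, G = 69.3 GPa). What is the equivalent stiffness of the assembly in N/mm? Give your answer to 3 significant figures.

22.0 N/mm

k_A = Gd⁴/(8D³N_a) = (75.5×10³)(11.7⁴)/(8·73.0³·23) = 19.765 N/mm
k_B = Gd⁴/(8D³N_a) = (69.3×10³)(3.7⁴)/(8·39.0³·12) = 2.2807 N/mm
Parallel: k_eq = 19.765 + 2.2807 = 22.046 N/mm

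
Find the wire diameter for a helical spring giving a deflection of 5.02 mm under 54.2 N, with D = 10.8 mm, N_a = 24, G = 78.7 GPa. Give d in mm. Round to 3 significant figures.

Required rate k = F/δ = 54.2/5.02 = 10.797 N/mm
d = (8D³N_a·k / G)^(1/4) = (8·10.8³·24·10.797 / (78.7×10³))^0.25
  = (33.181)^0.25 = 2.4001 mm

2.40 mm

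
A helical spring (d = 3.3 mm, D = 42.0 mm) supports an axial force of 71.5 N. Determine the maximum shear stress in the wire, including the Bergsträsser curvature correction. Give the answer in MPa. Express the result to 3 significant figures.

235 MPa

Spring index C = D/d = 42.0/3.3 = 12.7273
K_B = (4C+2)/(4C−3) = 52.909/47.909 = 1.1044
τ₀ = 8FD/(πd³) = 8·71.5·42.0/(π·3.3³) = 24024/112.9 = 212.79 MPa
τ_max = K·τ₀ = 1.1044 × 212.79 = 235 MPa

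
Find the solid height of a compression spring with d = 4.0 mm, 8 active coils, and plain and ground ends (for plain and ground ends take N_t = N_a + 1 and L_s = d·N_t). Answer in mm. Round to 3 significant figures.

36.0 mm

plain and ground ends: N_t = N_a + 1 = 8 + 1 = 9
L_s = d·N_t = 4.0 × 9 = 36 mm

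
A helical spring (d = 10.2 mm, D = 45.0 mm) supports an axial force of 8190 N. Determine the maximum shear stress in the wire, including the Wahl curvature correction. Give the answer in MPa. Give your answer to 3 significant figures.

1200 MPa

Spring index C = D/d = 45.0/10.2 = 4.4118
K_W = (4C−1)/(4C−4) + 0.615/C = 16.647/13.647 + 0.1394 = 1.3592
τ₀ = 8FD/(πd³) = 8·8190·45.0/(π·10.2³) = 2.9484e+06/3333.9 = 884.37 MPa
τ_max = K·τ₀ = 1.3592 × 884.37 = 1202.1 MPa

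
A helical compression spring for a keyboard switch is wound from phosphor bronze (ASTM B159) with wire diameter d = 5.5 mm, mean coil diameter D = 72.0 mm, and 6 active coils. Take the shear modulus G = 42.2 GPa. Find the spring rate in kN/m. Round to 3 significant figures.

k = Gd⁴/(8D³N_a) = (42.2×10³ × 5.5⁴) / (8 × 72.0³ × 6)
  = 3.86156e+07 / 1.79159e+07 = 2.1554 N/mm

2.16 kN/m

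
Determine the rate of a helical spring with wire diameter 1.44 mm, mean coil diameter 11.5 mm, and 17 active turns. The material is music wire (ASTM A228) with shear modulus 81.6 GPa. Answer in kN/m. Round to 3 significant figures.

k = Gd⁴/(8D³N_a) = (81.6×10³ × 1.44⁴) / (8 × 11.5³ × 17)
  = 350865 / 206839 = 1.6963 N/mm

1.70 kN/m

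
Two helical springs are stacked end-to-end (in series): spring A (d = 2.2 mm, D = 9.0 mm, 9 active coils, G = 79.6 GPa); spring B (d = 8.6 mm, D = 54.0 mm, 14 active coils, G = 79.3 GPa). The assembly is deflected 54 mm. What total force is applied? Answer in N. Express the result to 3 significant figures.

785 N

k_A = Gd⁴/(8D³N_a) = (79.6×10³)(2.2⁴)/(8·9.0³·9) = 35.526 N/mm
k_B = Gd⁴/(8D³N_a) = (79.3×10³)(8.6⁴)/(8·54.0³·14) = 24.596 N/mm
Series: 1/k_eq = 1/35.526 + 1/24.596 = 0.068805; k_eq = 14.534 N/mm
F = k_eq·δ = 14.534·54 = 784.82 N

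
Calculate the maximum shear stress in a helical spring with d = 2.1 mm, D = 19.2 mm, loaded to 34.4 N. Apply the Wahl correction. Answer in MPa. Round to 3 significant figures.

Spring index C = D/d = 19.2/2.1 = 9.1429
K_W = (4C−1)/(4C−4) + 0.615/C = 35.571/32.571 + 0.0673 = 1.1594
τ₀ = 8FD/(πd³) = 8·34.4·19.2/(π·2.1³) = 5283.84/29.094 = 181.61 MPa
τ_max = K·τ₀ = 1.1594 × 181.61 = 210.55 MPa

211 MPa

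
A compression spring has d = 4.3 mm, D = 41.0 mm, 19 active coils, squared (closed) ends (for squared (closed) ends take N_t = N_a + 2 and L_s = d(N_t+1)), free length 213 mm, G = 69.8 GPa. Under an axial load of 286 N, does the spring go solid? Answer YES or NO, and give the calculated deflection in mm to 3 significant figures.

YES, δ = 126 mm

k = Gd⁴/(8D³N_a) = (69.8×10³)(4.3⁴)/(8·41.0³·19) = 2.2779 N/mm
N_t = 21; L_s = 4.3·22 = 94.6 mm; δ_solid = L₀ − L_s = 213 − 94.6 = 118.4 mm
δ = F/k = 286/2.2779 = 125.55 mm
δ ≥ δ_solid → spring goes solid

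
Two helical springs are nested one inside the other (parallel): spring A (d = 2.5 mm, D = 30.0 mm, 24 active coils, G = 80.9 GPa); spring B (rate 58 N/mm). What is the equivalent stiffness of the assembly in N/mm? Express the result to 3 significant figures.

k_A = Gd⁴/(8D³N_a) = (80.9×10³)(2.5⁴)/(8·30.0³·24) = 0.6096 N/mm
Parallel: k_eq = 0.6096 + 58 = 58.61 N/mm

58.6 N/mm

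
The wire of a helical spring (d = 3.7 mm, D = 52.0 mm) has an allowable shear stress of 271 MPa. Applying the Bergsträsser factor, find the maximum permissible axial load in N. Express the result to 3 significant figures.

C = D/d = 52.0/3.7 = 14.0541
K_B = (4C+2)/(4C−3) = 58.216/53.216 = 1.0940
τ_max = K·8FD/(πd³) → F_max = τ_allow·πd³/(8DK)
F_max = 271·π·3.7³/(8·52.0·1.0940) = 43125/455.09 = 94.761 N

94.8 N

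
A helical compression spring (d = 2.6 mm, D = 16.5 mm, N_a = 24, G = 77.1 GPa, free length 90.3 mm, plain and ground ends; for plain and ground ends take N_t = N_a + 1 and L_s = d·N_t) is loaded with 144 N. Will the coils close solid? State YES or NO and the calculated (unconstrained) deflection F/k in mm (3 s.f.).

k = Gd⁴/(8D³N_a) = (77.1×10³)(2.6⁴)/(8·16.5³·24) = 4.085 N/mm
N_t = 25; L_s = 2.6·25 = 65 mm; δ_solid = L₀ − L_s = 90.3 − 65 = 25.3 mm
δ = F/k = 144/4.085 = 35.251 mm
δ ≥ δ_solid → spring goes solid

YES, δ = 35.3 mm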